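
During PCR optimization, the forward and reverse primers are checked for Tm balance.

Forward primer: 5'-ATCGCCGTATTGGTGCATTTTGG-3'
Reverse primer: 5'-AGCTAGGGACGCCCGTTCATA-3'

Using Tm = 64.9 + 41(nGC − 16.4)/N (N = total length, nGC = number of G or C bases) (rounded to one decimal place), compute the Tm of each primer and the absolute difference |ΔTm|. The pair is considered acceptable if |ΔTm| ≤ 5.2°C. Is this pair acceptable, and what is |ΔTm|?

Forward: G+C = 11, N = 23 → Tm = 64.9 + 41·(11 − 16.4)/23 = 55.3°C.
Reverse: G+C = 12, N = 21 → Tm = 64.9 + 41·(12 − 16.4)/21 = 56.3°C.
|ΔTm| = |55.3 − 56.3| = 1.0°C, ≤ 5.2°C.

|ΔTm| = 1.0°C; the pair is acceptable.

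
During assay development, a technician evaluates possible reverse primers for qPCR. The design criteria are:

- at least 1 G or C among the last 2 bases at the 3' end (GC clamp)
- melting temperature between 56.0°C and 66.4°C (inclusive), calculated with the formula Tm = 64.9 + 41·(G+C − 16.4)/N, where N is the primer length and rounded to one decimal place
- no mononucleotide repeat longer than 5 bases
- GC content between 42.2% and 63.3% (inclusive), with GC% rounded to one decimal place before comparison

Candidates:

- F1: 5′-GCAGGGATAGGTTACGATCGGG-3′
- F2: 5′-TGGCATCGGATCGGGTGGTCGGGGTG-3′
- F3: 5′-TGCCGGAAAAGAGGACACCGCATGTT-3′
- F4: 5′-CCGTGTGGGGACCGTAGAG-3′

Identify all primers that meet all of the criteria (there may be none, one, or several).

F1 only.

F1 (22 nt, A=5 T=4 G=10 C=3): 3' end GG has 2 G/C ✓; Tm = 64.9 + 41·(13 − 16.4)/22 = 58.6°C ✓; longest run = 3 ✓; GC 13/22 = 59.1% ✓ — passes.
F2 (26 nt, A=2 T=6 G=14 C=4): 3' end TG has 1 G/C ✓; Tm = 64.9 + 41·(18 − 16.4)/26 = 67.4°C, outside 56.0–66.4°C ✗; longest run = 4 ✓; GC 18/26 = 69.2%, outside 42.2–63.3% ✗ — fails.
F3 (26 nt, A=8 T=4 G=8 C=6): 3' end TT has 0 G/C, need ≥1 ✗; Tm = 64.9 + 41·(14 − 16.4)/26 = 61.1°C ✓; longest run = 4 ✓; GC 14/26 = 53.8% ✓ — fails.
F4 (19 nt, A=3 T=3 G=9 C=4): 3' end AG has 1 G/C ✓; Tm = 64.9 + 41·(13 − 16.4)/19 = 57.6°C ✓; longest run = 4 ✓; GC 13/19 = 68.4%, outside 42.2–63.3% ✗ — fails.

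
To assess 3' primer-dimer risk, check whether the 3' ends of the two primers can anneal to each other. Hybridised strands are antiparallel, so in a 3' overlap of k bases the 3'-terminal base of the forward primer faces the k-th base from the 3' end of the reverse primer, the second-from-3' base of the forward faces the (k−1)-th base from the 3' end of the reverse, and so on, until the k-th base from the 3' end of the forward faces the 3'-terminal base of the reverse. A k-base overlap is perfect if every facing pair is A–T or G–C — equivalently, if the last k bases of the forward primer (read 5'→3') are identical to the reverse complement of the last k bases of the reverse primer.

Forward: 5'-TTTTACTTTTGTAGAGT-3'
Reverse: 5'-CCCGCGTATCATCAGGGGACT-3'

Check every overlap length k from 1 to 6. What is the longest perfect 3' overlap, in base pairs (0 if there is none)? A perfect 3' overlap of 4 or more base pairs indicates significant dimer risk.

Last 6 bases (5'→3') — forward …TAGAGT, reverse …GGGACT.
Reverse complement of the reverse primer's last 6 bases: AGTCCC; its first k bases are the reverse complement of the reverse primer's last k bases, so a perfect k-base overlap needs the forward primer's last k bases to equal them.
Comparing (forward last k vs required): k=1: T vs A ✗; k=2: GT vs AG ✗; k=3: AGT vs AGT ✓; k=4: GAGT vs AGTC ✗; k=5: AGAGT vs AGTCC ✗; k=6: TAGAGT vs AGTCCC ✗.
Only k = 3 is perfect, so the longest perfect 3' overlap is 3.

Longest perfect overlap: 3 complementary base pairs; below the dimer-risk threshold (threshold 4).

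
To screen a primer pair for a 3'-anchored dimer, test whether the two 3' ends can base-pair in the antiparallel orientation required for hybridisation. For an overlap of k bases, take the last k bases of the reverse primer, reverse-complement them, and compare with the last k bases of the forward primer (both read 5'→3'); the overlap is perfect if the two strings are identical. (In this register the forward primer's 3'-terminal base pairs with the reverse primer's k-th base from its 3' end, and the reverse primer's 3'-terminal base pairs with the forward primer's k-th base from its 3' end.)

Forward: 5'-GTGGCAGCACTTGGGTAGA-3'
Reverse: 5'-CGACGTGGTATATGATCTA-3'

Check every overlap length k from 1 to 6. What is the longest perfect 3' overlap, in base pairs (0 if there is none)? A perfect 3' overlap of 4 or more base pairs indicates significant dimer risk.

Longest perfect overlap: 4 complementary base pairs; significant dimer risk (threshold 4).

Last 6 bases (5'→3') — forward …GGTAGA, reverse …GATCTA.
Reverse complement of the reverse primer's last 6 bases: TAGATC; its first k bases are the reverse complement of the reverse primer's last k bases, so a perfect k-base overlap needs the forward primer's last k bases to equal them.
Comparing (forward last k vs required): k=1: A vs T ✗; k=2: GA vs TA ✗; k=3: AGA vs TAG ✗; k=4: TAGA vs TAGA ✓; k=5: GTAGA vs TAGAT ✗; k=6: GGTAGA vs TAGATC ✗.
Only k = 4 is perfect, so the longest perfect 3' overlap is 4.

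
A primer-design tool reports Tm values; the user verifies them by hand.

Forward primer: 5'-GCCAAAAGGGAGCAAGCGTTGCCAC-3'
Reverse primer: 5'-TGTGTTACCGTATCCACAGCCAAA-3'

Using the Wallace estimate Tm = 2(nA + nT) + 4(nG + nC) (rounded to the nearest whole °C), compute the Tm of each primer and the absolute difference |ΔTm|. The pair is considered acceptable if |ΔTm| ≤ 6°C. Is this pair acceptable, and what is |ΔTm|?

|ΔTm| = 10°C; the pair is not acceptable.

Forward: A=8 T=2 G=8 C=7 → Tm = 2·10 + 4·15 = 80°C.
Reverse: A=7 T=6 G=4 C=7 → Tm = 2·13 + 4·11 = 70°C.
|ΔTm| = |80 − 70| = 10°C, > 6°C.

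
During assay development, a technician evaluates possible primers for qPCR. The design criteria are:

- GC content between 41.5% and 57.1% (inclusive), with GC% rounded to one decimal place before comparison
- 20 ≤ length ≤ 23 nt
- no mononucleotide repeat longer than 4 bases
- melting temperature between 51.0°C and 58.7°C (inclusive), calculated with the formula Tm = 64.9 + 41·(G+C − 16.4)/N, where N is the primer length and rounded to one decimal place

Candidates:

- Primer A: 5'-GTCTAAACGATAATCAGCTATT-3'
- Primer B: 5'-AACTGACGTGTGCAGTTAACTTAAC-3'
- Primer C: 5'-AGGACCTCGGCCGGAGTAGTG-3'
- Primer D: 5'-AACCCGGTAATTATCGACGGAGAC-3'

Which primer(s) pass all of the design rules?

None of the candidates satisfy all criteria.

Primer A (22 nt, A=8 T=7 G=3 C=4): GC 7/22 = 31.8%, outside 41.5–57.1% ✗; length 22 ✓; longest run = 3 ✓; Tm = 64.9 + 41·(7 − 16.4)/22 = 47.4°C, outside 51.0–58.7°C ✗ — fails.
Primer B (25 nt, A=8 T=7 G=5 C=5): GC 10/25 = 40.0%, outside 41.5–57.1% ✗; length 25, outside 20–23 ✗; longest run = 2 ✓; Tm = 64.9 + 41·(10 − 16.4)/25 = 54.4°C ✓ — fails.
Primer C (21 nt, A=4 T=3 G=9 C=5): GC 14/21 = 66.7%, outside 41.5–57.1% ✗; length 21 ✓; longest run = 2 ✓; Tm = 64.9 + 41·(14 − 16.4)/21 = 60.2°C, outside 51.0–58.7°C ✗ — fails.
Primer D (24 nt, A=8 T=4 G=6 C=6): GC 12/24 = 50.0% ✓; length 24, outside 20–23 ✗; longest run = 3 ✓; Tm = 64.9 + 41·(12 − 16.4)/24 = 57.4°C ✓ — fails.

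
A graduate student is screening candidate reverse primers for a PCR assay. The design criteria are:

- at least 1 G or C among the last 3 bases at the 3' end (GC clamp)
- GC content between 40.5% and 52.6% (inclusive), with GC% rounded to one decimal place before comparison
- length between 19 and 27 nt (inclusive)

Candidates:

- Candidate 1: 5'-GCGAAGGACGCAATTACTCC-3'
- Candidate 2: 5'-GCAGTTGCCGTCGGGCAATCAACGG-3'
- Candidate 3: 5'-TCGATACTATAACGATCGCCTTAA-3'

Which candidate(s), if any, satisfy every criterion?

None of the candidates satisfy all criteria.

Candidate 1 (20 nt, A=6 T=3 G=5 C=6): 3' end TCC has 2 G/C ✓; GC 11/20 = 55.0%, outside 40.5–52.6% ✗; length 20 ✓ — fails.
Candidate 2 (25 nt, A=5 T=4 G=9 C=7): 3' end CGG has 3 G/C ✓; GC 16/25 = 64.0%, outside 40.5–52.6% ✗; length 25 ✓ — fails.
Candidate 3 (24 nt, A=8 T=7 G=3 C=6): 3' end TAA has 0 G/C, need ≥1 ✗; GC 9/24 = 37.5%, outside 40.5–52.6% ✗; length 24 ✓ — fails.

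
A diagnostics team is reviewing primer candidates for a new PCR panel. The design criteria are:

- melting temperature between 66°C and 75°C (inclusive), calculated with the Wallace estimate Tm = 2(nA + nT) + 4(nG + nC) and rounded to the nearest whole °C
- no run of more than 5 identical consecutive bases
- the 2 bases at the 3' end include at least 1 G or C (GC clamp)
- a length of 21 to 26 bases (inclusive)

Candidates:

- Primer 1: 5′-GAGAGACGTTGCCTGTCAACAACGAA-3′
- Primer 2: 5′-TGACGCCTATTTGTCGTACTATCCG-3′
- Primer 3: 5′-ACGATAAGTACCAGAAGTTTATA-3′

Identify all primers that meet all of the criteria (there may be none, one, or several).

Primer 2 only.

Primer 1 (26 nt, A=9 T=4 G=7 C=6): Tm = 2·13 + 4·13 = 78°C, outside 66–75°C ✗; longest run = 2 ✓; 3' end AA has 0 G/C, need ≥1 ✗; length 26 ✓ — fails.
Primer 2 (25 nt, A=4 T=9 G=5 C=7): Tm = 2·13 + 4·12 = 74°C ✓; longest run = 3 ✓; 3' end CG has 2 G/C ✓; length 25 ✓ — passes.
Primer 3 (23 nt, A=10 T=6 G=4 C=3): Tm = 2·16 + 4·7 = 60°C, outside 66–75°C ✗; longest run = 3 ✓; 3' end TA has 0 G/C, need ≥1 ✗; length 23 ✓ — fails.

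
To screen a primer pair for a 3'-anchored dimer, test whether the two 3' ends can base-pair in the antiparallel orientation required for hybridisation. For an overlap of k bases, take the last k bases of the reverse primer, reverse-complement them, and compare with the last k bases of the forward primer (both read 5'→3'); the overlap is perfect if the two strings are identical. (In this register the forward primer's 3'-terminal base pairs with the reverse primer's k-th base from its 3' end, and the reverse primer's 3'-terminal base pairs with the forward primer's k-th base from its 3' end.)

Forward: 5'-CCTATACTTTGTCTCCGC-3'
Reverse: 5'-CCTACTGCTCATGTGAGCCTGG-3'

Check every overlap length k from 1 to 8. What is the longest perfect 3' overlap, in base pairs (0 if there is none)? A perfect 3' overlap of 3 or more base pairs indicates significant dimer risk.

Longest perfect overlap: 1 complementary base pair; below the dimer-risk threshold (threshold 3).

Last 8 bases (5'→3') — forward …GTCTCCGC, reverse …GAGCCTGG.
Reverse complement of the reverse primer's last 8 bases: CCAGGCTC; its first k bases are the reverse complement of the reverse primer's last k bases, so a perfect k-base overlap needs the forward primer's last k bases to equal them.
Comparing (forward last k vs required): k=1: C vs C ✓; k=2: GC vs CC ✗; k=3: CGC vs CCA ✗; k=4: CCGC vs CCAG ✗; k=5: TCCGC vs CCAGG ✗; k=6: CTCCGC vs CCAGGC ✗; k=7: TCTCCGC vs CCAGGCT ✗; k=8: GTCTCCGC vs CCAGGCTC ✗.
Only k = 1 is perfect, so the longest perfect 3' overlap is 1.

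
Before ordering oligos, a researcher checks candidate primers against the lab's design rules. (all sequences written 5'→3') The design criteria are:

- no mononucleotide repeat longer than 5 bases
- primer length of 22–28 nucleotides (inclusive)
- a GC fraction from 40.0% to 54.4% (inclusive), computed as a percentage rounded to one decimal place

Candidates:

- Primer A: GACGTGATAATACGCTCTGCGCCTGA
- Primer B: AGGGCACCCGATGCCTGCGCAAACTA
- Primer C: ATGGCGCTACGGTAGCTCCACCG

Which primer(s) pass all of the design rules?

Primer A only.

Primer A (26 nt, A=6 T=6 G=7 C=7): longest run = 2 ✓; length 26 ✓; GC 14/26 = 53.8% ✓ — passes.
Primer B (26 nt, A=7 T=3 G=7 C=9): longest run = 3 ✓; length 26 ✓; GC 16/26 = 61.5%, outside 40.0–54.4% ✗ — fails.
Primer C (23 nt, A=4 T=4 G=7 C=8): longest run = 2 ✓; length 23 ✓; GC 15/23 = 65.2%, outside 40.0–54.4% ✗ — fails.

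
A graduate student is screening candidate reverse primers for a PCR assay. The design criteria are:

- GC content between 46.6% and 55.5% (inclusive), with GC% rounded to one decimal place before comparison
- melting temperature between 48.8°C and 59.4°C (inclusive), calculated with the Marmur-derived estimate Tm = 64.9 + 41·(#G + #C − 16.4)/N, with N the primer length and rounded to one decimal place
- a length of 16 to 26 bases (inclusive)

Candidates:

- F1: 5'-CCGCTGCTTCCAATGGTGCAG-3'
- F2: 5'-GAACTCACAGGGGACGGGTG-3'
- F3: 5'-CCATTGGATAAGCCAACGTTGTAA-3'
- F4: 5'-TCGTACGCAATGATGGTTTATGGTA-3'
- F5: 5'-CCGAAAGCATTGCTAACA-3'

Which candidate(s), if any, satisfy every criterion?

None of the candidates satisfy all criteria.

F1 (21 nt, A=3 T=5 G=6 C=7): GC 13/21 = 61.9%, outside 46.6–55.5% ✗; Tm = 64.9 + 41·(13 − 16.4)/21 = 58.3°C ✓; length 21 ✓ — fails.
F2 (20 nt, A=5 T=2 G=9 C=4): GC 13/20 = 65.0%, outside 46.6–55.5% ✗; Tm = 64.9 + 41·(13 − 16.4)/20 = 57.9°C ✓; length 20 ✓ — fails.
F3 (24 nt, A=8 T=6 G=5 C=5): GC 10/24 = 41.7%, outside 46.6–55.5% ✗; Tm = 64.9 + 41·(10 − 16.4)/24 = 54.0°C ✓; length 24 ✓ — fails.
F4 (25 nt, A=6 T=9 G=7 C=3): GC 10/25 = 40.0%, outside 46.6–55.5% ✗; Tm = 64.9 + 41·(10 − 16.4)/25 = 54.4°C ✓; length 25 ✓ — fails.
F5 (18 nt, A=7 T=3 G=3 C=5): GC 8/18 = 44.4%, outside 46.6–55.5% ✗; Tm = 64.9 + 41·(8 − 16.4)/18 = 45.8°C, outside 48.8–59.4°C ✗; length 18 ✓ — fails.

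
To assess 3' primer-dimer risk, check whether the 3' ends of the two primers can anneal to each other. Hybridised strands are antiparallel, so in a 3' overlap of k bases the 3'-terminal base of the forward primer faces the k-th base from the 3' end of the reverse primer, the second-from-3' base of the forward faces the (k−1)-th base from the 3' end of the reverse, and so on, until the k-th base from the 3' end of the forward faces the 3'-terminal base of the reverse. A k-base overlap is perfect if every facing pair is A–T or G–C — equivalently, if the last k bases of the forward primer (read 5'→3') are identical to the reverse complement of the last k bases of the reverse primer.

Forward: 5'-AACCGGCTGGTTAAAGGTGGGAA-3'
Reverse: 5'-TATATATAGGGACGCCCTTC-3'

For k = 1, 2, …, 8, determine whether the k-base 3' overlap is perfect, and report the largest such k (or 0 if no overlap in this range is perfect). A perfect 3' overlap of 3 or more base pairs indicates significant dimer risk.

Last 8 bases (5'→3') — forward …GGTGGGAA, reverse …CGCCCTTC.
Reverse complement of the reverse primer's last 8 bases: GAAGGGCG; its first k bases are the reverse complement of the reverse primer's last k bases, so a perfect k-base overlap needs the forward primer's last k bases to equal them.
Comparing (forward last k vs required): k=1: A vs G ✗; k=2: AA vs GA ✗; k=3: GAA vs GAA ✓; k=4: GGAA vs GAAG ✗; k=5: GGGAA vs GAAGG ✗; k=6: TGGGAA vs GAAGGG ✗; k=7: GTGGGAA vs GAAGGGC ✗; k=8: GGTGGGAA vs GAAGGGCG ✗.
Only k = 3 is perfect, so the longest perfect 3' overlap is 3.

Longest perfect overlap: 3 complementary base pairs; significant dimer risk (threshold 3).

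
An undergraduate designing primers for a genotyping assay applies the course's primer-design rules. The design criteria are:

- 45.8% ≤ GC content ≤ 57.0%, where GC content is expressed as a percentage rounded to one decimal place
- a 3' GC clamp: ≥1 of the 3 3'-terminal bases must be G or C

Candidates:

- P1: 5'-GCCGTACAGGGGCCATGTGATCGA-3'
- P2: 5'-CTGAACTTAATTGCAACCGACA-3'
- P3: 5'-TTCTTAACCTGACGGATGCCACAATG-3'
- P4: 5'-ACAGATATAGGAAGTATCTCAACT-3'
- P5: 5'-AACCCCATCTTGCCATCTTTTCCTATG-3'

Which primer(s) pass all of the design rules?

P3 only.

P1 (24 nt, A=5 T=4 G=9 C=6): GC 15/24 = 62.5%, outside 45.8–57.0% ✗; 3' end CGA has 2 G/C ✓ — fails.
P2 (22 nt, A=8 T=5 G=3 C=6): GC 9/22 = 40.9%, outside 45.8–57.0% ✗; 3' end ACA has 1 G/C ✓ — fails.
P3 (26 nt, A=7 T=7 G=5 C=7): GC 12/26 = 46.2% ✓; 3' end ATG has 1 G/C ✓ — passes.
P4 (24 nt, A=10 T=6 G=4 C=4): GC 8/24 = 33.3%, outside 45.8–57.0% ✗; 3' end ACT has 1 G/C ✓ — fails.
P5 (27 nt, A=5 T=10 G=2 C=10): GC 12/27 = 44.4%, outside 45.8–57.0% ✗; 3' end ATG has 1 G/C ✓ — fails.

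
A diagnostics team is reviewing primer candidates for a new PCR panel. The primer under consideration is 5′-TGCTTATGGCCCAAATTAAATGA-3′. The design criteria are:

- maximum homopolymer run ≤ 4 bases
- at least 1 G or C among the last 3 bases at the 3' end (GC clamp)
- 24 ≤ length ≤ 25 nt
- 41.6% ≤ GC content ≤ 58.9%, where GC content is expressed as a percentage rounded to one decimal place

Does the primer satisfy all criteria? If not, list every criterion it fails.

Base counts: A=8, T=7, G=4, C=4 (length 23).
homopolymer run: longest run = 3 ✓
GC clamp: 3' end TGA has 1 G/C ✓
length: length 23, outside 24–25 ✗
GC content: GC 8/23 = 34.8%, outside 41.6–58.9% ✗

Fails: length, GC content.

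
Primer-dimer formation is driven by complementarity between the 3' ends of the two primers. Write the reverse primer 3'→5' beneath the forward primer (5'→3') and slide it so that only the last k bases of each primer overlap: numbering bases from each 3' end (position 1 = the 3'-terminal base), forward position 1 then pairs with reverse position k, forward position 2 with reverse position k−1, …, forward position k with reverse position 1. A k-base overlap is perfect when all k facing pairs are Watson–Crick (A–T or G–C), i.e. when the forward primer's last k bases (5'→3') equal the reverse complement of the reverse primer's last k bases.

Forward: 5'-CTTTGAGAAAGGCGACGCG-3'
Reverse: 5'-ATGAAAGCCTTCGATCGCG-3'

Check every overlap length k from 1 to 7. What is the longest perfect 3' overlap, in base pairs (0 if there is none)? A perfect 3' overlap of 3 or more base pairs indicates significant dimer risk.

Last 7 bases (5'→3') — forward …CGACGCG, reverse …GATCGCG.
Reverse complement of the reverse primer's last 7 bases: CGCGATC; its first k bases are the reverse complement of the reverse primer's last k bases, so a perfect k-base overlap needs the forward primer's last k bases to equal them.
Comparing (forward last k vs required): k=1: G vs C ✗; k=2: CG vs CG ✓; k=3: GCG vs CGC ✗; k=4: CGCG vs CGCG ✓; k=5: ACGCG vs CGCGA ✗; k=6: GACGCG vs CGCGAT ✗; k=7: CGACGCG vs CGCGATC ✗.
Perfect overlaps at k = 2, 4; the largest is 4.

Longest perfect overlap: 4 complementary base pairs; significant dimer risk (threshold 3).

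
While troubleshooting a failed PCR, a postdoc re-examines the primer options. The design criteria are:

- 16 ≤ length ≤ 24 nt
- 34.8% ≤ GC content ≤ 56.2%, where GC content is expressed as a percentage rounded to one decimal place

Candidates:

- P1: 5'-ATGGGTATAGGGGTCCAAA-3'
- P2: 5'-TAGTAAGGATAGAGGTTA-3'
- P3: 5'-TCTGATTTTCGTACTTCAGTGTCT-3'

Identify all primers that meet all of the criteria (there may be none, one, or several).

P1 and P3.

P1 (19 nt, A=6 T=4 G=7 C=2): length 19 ✓; GC 9/19 = 47.4% ✓ — passes.
P2 (18 nt, A=7 T=5 G=6 C=0): length 18 ✓; GC 6/18 = 33.3%, outside 34.8–56.2% ✗ — fails.
P3 (24 nt, A=3 T=12 G=4 C=5): length 24 ✓; GC 9/24 = 37.5% ✓ — passes.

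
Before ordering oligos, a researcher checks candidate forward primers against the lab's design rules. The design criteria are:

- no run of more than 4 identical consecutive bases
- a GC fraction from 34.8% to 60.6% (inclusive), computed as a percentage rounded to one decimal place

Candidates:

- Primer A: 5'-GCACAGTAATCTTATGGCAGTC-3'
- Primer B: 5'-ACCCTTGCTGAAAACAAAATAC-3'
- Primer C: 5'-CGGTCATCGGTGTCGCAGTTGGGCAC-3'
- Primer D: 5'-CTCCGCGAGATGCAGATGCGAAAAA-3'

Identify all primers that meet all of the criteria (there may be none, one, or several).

Primer A (22 nt, A=6 T=6 G=5 C=5): longest run = 2 ✓; GC 10/22 = 45.5% ✓ — passes.
Primer B (22 nt, A=10 T=4 G=2 C=6): longest run = 4 ✓; GC 8/22 = 36.4% ✓ — passes.
Primer C (26 nt, A=3 T=6 G=10 C=7): longest run = 3 ✓; GC 17/26 = 65.4%, outside 34.8–60.6% ✗ — fails.
Primer D (25 nt, A=9 T=3 G=7 C=6): longest run = 5, exceeds 4 ✗; GC 13/25 = 52.0% ✓ — fails.

Primer A and Primer B.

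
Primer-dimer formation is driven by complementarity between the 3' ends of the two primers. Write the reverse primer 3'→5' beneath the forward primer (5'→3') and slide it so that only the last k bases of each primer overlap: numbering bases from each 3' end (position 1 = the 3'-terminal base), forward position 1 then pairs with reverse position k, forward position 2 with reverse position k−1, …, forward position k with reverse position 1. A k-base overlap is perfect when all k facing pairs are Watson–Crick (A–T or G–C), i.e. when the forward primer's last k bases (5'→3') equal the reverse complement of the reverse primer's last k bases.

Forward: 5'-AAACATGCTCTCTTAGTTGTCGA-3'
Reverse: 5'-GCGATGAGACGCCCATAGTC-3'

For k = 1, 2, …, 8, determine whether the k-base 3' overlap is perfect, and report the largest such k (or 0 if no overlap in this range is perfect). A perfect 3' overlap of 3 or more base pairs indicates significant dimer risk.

Longest perfect overlap: 2 complementary base pairs; below the dimer-risk threshold (threshold 3).

Last 8 bases (5'→3') — forward …GTTGTCGA, reverse …CCATAGTC.
Reverse complement of the reverse primer's last 8 bases: GACTATGG; its first k bases are the reverse complement of the reverse primer's last k bases, so a perfect k-base overlap needs the forward primer's last k bases to equal them.
Comparing (forward last k vs required): k=1: A vs G ✗; k=2: GA vs GA ✓; k=3: CGA vs GAC ✗; k=4: TCGA vs GACT ✗; k=5: GTCGA vs GACTA ✗; k=6: TGTCGA vs GACTAT ✗; k=7: TTGTCGA vs GACTATG ✗; k=8: GTTGTCGA vs GACTATGG ✗.
Only k = 2 is perfect, so the longest perfect 3' overlap is 2.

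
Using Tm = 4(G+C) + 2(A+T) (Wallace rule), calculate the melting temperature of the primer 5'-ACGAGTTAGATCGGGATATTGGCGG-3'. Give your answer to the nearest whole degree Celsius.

Base counts: A=6, T=6, G=10, C=3 (length 25).
Tm = 2·(6+6) + 4·(10+3) = 2·12 + 4·13 = 24 + 52 = 76°C.

76°C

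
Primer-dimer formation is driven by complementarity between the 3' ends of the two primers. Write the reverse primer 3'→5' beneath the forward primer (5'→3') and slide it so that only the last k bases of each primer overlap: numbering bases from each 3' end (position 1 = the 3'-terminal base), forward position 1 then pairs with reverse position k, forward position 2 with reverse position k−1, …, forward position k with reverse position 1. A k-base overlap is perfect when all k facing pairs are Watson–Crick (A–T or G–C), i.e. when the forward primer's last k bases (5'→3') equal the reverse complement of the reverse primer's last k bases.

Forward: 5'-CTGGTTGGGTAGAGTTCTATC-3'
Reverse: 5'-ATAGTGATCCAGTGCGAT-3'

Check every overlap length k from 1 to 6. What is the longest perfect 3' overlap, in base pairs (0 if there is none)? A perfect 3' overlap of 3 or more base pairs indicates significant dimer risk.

Last 6 bases (5'→3') — forward …TCTATC, reverse …TGCGAT.
Reverse complement of the reverse primer's last 6 bases: ATCGCA; its first k bases are the reverse complement of the reverse primer's last k bases, so a perfect k-base overlap needs the forward primer's last k bases to equal them.
Comparing (forward last k vs required): k=1: C vs A ✗; k=2: TC vs AT ✗; k=3: ATC vs ATC ✓; k=4: TATC vs ATCG ✗; k=5: CTATC vs ATCGC ✗; k=6: TCTATC vs ATCGCA ✗.
Only k = 3 is perfect, so the longest perfect 3' overlap is 3.

Longest perfect overlap: 3 complementary base pairs; significant dimer risk (threshold 3).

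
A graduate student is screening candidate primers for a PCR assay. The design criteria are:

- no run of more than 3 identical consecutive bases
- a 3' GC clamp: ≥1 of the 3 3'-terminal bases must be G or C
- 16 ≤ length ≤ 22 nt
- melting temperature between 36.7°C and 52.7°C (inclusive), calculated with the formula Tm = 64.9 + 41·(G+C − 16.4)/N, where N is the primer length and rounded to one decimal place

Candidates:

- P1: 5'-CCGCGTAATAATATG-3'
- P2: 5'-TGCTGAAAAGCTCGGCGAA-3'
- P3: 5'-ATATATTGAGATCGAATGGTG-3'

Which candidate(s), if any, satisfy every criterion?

P3 only.

P1 (15 nt, A=5 T=4 G=3 C=3): longest run = 2 ✓; 3' end ATG has 1 G/C ✓; length 15, outside 16–22 ✗; Tm = 64.9 + 41·(6 − 16.4)/15 = 36.5°C, outside 36.7–52.7°C ✗ — fails.
P2 (19 nt, A=6 T=3 G=6 C=4): longest run = 4, exceeds 3 ✗; 3' end GAA has 1 G/C ✓; length 19 ✓; Tm = 64.9 + 41·(10 − 16.4)/19 = 51.1°C ✓ — fails.
P3 (21 nt, A=7 T=7 G=6 C=1): longest run = 2 ✓; 3' end GTG has 2 G/C ✓; length 21 ✓; Tm = 64.9 + 41·(7 − 16.4)/21 = 46.5°C ✓ — passes.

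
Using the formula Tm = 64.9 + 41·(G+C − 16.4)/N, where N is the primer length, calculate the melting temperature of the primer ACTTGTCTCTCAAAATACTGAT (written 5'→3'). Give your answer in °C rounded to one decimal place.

47.4°C

Base counts: A=7, T=8, G=2, C=5; G+C = 7, N = 22.
Tm = 64.9 + 41·(7 − 16.4)/22 = 64.9 + -385.40/22 = 47.4°C.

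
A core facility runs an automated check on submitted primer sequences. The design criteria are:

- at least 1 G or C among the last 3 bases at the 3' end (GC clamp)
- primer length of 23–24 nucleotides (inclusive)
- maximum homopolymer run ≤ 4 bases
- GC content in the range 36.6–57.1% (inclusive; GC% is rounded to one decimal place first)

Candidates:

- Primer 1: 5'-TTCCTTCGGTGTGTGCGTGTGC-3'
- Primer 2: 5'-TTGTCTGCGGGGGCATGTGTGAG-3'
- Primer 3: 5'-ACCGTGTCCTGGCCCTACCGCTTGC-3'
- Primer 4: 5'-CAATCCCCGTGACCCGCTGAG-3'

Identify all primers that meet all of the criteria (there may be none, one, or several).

None of the candidates satisfy all criteria.

Primer 1 (22 nt, A=0 T=9 G=8 C=5): 3' end TGC has 2 G/C ✓; length 22, outside 23–24 ✗; longest run = 2 ✓; GC 13/22 = 59.1%, outside 36.6–57.1% ✗ — fails.
Primer 2 (23 nt, A=2 T=7 G=11 C=3): 3' end GAG has 2 G/C ✓; length 23 ✓; longest run = 5, exceeds 4 ✗; GC 14/23 = 60.9%, outside 36.6–57.1% ✗ — fails.
Primer 3 (25 nt, A=2 T=6 G=6 C=11): 3' end TGC has 2 G/C ✓; length 25, outside 23–24 ✗; longest run = 3 ✓; GC 17/25 = 68.0%, outside 36.6–57.1% ✗ — fails.
Primer 4 (21 nt, A=4 T=3 G=5 C=9): 3' end GAG has 2 G/C ✓; length 21, outside 23–24 ✗; longest run = 4 ✓; GC 14/21 = 66.7%, outside 36.6–57.1% ✗ — fails.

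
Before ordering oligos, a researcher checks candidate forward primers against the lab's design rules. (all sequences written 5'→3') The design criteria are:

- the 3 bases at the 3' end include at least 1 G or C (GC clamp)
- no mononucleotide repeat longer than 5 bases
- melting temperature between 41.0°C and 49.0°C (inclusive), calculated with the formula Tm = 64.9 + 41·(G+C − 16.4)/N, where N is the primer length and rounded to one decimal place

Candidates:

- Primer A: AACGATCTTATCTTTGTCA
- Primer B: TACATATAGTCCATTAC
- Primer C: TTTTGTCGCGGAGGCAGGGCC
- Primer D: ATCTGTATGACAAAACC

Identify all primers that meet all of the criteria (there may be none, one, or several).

Primer A (19 nt, A=5 T=8 G=2 C=4): 3' end TCA has 1 G/C ✓; longest run = 3 ✓; Tm = 64.9 + 41·(6 − 16.4)/19 = 42.5°C ✓ — passes.
Primer B (17 nt, A=6 T=6 G=1 C=4): 3' end TAC has 1 G/C ✓; longest run = 2 ✓; Tm = 64.9 + 41·(5 − 16.4)/17 = 37.4°C, outside 41.0–49.0°C ✗ — fails.
Primer C (21 nt, A=2 T=5 G=9 C=5): 3' end GCC has 3 G/C ✓; longest run = 4 ✓; Tm = 64.9 + 41·(14 − 16.4)/21 = 60.2°C, outside 41.0–49.0°C ✗ — fails.
Primer D (17 nt, A=7 T=4 G=2 C=4): 3' end ACC has 2 G/C ✓; longest run = 4 ✓; Tm = 64.9 + 41·(6 − 16.4)/17 = 39.8°C, outside 41.0–49.0°C ✗ — fails.

Primer A only.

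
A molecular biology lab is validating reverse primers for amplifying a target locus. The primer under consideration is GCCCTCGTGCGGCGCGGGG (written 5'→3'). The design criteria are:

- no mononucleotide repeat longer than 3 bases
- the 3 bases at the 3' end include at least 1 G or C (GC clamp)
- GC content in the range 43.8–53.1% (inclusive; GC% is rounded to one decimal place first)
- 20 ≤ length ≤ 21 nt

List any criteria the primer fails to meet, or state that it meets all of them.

Base counts: A=0, T=2, G=10, C=7 (length 19).
homopolymer run: longest run = 4, exceeds 3 ✗
GC clamp: 3' end GGG has 3 G/C ✓
GC content: GC 17/19 = 89.5%, outside 43.8–53.1% ✗
length: length 19, outside 20–21 ✗

Fails: homopolymer run, GC content, length.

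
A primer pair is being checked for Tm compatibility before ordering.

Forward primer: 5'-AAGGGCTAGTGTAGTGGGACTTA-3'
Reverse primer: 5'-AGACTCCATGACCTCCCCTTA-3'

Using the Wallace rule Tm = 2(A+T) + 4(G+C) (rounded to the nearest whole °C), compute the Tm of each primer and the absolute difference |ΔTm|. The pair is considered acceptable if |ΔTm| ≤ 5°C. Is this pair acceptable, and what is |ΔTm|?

Forward: A=6 T=6 G=9 C=2 → Tm = 2·12 + 4·11 = 68°C.
Reverse: A=5 T=5 G=2 C=9 → Tm = 2·10 + 4·11 = 64°C.
|ΔTm| = |68 − 64| = 4°C, ≤ 5°C.

|ΔTm| = 4°C; the pair is acceptable.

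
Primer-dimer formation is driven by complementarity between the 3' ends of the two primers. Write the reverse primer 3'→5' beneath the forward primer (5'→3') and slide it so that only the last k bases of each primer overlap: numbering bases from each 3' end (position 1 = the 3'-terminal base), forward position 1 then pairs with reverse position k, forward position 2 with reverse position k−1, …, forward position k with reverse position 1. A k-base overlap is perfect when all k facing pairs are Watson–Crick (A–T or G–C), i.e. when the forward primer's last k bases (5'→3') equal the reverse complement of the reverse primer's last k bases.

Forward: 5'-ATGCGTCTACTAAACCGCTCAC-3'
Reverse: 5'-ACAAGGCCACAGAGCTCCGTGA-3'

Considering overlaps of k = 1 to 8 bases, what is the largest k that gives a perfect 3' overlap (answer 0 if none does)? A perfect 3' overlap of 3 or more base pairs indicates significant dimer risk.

Last 8 bases (5'→3') — forward …CCGCTCAC, reverse …CTCCGTGA.
Reverse complement of the reverse primer's last 8 bases: TCACGGAG; its first k bases are the reverse complement of the reverse primer's last k bases, so a perfect k-base overlap needs the forward primer's last k bases to equal them.
Comparing (forward last k vs required): k=1: C vs T ✗; k=2: AC vs TC ✗; k=3: CAC vs TCA ✗; k=4: TCAC vs TCAC ✓; k=5: CTCAC vs TCACG ✗; k=6: GCTCAC vs TCACGG ✗; k=7: CGCTCAC vs TCACGGA ✗; k=8: CCGCTCAC vs TCACGGAG ✗.
Only k = 4 is perfect, so the longest perfect 3' overlap is 4.

Longest perfect overlap: 4 complementary base pairs; significant dimer risk (threshold 3).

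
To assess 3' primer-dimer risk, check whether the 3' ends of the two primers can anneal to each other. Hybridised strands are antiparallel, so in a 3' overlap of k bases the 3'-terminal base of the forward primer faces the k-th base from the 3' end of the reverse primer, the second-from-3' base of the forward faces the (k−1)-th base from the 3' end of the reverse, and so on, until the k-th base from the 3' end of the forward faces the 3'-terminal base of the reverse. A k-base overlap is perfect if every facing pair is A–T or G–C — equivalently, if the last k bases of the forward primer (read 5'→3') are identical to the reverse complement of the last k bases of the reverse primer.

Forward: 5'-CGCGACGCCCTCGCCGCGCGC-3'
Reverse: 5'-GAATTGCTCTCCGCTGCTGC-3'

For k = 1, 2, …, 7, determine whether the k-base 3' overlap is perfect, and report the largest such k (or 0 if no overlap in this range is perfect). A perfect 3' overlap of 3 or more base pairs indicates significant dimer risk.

Last 7 bases (5'→3') — forward …CGCGCGC, reverse …CTGCTGC.
Reverse complement of the reverse primer's last 7 bases: GCAGCAG; its first k bases are the reverse complement of the reverse primer's last k bases, so a perfect k-base overlap needs the forward primer's last k bases to equal them.
Comparing (forward last k vs required): k=1: C vs G ✗; k=2: GC vs GC ✓; k=3: CGC vs GCA ✗; k=4: GCGC vs GCAG ✗; k=5: CGCGC vs GCAGC ✗; k=6: GCGCGC vs GCAGCA ✗; k=7: CGCGCGC vs GCAGCAG ✗.
Only k = 2 is perfect, so the longest perfect 3' overlap is 2.

Longest perfect overlap: 2 complementary base pairs; below the dimer-risk threshold (threshold 3).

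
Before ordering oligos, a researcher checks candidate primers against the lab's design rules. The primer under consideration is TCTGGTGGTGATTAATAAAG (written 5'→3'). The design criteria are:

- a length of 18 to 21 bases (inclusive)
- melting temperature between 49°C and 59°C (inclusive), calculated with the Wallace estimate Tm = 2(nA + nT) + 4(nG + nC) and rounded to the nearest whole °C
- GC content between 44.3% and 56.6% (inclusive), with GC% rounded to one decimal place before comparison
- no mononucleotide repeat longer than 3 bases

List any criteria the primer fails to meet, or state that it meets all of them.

Fails: GC content.

Base counts: A=6, T=7, G=6, C=1 (length 20).
length: length 20 ✓
Tm: Tm = 2·13 + 4·7 = 54°C ✓
GC content: GC 7/20 = 35.0%, outside 44.3–56.6% ✗
homopolymer run: longest run = 3 ✓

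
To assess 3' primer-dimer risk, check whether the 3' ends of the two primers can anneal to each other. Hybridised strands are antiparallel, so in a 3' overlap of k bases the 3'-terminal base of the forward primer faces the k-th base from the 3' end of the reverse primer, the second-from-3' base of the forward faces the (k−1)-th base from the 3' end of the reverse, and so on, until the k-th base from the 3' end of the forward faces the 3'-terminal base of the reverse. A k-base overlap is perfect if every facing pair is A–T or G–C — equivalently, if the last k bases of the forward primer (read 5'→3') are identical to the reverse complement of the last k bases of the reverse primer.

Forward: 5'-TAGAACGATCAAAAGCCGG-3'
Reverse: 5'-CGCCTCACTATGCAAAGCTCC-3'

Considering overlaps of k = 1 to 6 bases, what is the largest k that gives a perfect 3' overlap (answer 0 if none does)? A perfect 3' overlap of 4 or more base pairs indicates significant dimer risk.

Longest perfect overlap: 2 complementary base pairs; below the dimer-risk threshold (threshold 4).

Last 6 bases (5'→3') — forward …AGCCGG, reverse …AGCTCC.
Reverse complement of the reverse primer's last 6 bases: GGAGCT; its first k bases are the reverse complement of the reverse primer's last k bases, so a perfect k-base overlap needs the forward primer's last k bases to equal them.
Comparing (forward last k vs required): k=1: G vs G ✓; k=2: GG vs GG ✓; k=3: CGG vs GGA ✗; k=4: CCGG vs GGAG ✗; k=5: GCCGG vs GGAGC ✗; k=6: AGCCGG vs GGAGCT ✗.
Perfect overlaps at k = 1, 2; the largest is 2.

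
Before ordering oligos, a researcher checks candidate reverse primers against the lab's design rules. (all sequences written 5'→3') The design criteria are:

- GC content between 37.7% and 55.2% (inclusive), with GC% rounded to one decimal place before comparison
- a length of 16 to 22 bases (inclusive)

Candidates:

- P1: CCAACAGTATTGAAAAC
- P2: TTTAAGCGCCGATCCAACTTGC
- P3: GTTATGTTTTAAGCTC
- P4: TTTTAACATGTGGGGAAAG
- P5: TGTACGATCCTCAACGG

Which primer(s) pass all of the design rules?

P1 (17 nt, A=8 T=3 G=2 C=4): GC 6/17 = 35.3%, outside 37.7–55.2% ✗; length 17 ✓ — fails.
P2 (22 nt, A=5 T=6 G=4 C=7): GC 11/22 = 50.0% ✓; length 22 ✓ — passes.
P3 (16 nt, A=3 T=8 G=3 C=2): GC 5/16 = 31.3%, outside 37.7–55.2% ✗; length 16 ✓ — fails.
P4 (19 nt, A=6 T=6 G=6 C=1): GC 7/19 = 36.8%, outside 37.7–55.2% ✗; length 19 ✓ — fails.
P5 (17 nt, A=4 T=4 G=4 C=5): GC 9/17 = 52.9% ✓; length 17 ✓ — passes.

P2 and P5.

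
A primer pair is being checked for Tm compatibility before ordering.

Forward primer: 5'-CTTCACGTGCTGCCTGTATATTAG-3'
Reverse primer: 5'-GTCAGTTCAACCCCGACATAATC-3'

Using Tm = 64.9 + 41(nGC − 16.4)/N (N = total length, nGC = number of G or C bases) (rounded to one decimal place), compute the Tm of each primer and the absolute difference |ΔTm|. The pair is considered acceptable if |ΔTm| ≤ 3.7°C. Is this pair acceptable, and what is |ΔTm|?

|ΔTm| = 0.4°C; the pair is acceptable.

Forward: G+C = 11, N = 24 → Tm = 64.9 + 41·(11 − 16.4)/24 = 55.7°C.
Reverse: G+C = 11, N = 23 → Tm = 64.9 + 41·(11 − 16.4)/23 = 55.3°C.
|ΔTm| = |55.7 − 55.3| = 0.4°C, ≤ 3.7°C.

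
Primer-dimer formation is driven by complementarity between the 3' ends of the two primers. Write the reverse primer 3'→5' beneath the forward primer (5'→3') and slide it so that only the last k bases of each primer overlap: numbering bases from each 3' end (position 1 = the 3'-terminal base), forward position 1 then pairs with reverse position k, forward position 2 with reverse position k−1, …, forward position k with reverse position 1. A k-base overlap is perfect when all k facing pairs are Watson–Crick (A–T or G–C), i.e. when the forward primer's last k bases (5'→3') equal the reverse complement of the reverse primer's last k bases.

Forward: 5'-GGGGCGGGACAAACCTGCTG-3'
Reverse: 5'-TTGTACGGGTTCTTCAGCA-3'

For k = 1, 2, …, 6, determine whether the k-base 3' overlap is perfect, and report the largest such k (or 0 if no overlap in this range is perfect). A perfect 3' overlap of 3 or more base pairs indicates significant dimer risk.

Longest perfect overlap: 5 complementary base pairs; significant dimer risk (threshold 3).

Last 6 bases (5'→3') — forward …CTGCTG, reverse …TCAGCA.
Reverse complement of the reverse primer's last 6 bases: TGCTGA; its first k bases are the reverse complement of the reverse primer's last k bases, so a perfect k-base overlap needs the forward primer's last k bases to equal them.
Comparing (forward last k vs required): k=1: G vs T ✗; k=2: TG vs TG ✓; k=3: CTG vs TGC ✗; k=4: GCTG vs TGCT ✗; k=5: TGCTG vs TGCTG ✓; k=6: CTGCTG vs TGCTGA ✗.
Perfect overlaps at k = 2, 5; the largest is 5.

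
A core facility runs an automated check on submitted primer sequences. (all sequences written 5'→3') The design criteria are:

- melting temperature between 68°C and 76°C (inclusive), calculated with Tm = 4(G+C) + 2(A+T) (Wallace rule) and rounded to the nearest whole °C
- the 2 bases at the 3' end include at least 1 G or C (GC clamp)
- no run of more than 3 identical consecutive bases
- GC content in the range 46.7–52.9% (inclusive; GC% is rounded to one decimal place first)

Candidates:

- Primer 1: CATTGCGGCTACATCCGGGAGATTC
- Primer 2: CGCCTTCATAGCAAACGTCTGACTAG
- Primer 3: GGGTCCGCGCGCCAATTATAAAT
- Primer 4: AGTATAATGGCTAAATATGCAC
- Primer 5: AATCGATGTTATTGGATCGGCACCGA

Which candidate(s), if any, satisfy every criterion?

None of the candidates satisfy all criteria.

Primer 1 (25 nt, A=5 T=6 G=7 C=7): Tm = 2·11 + 4·14 = 78°C, outside 68–76°C ✗; 3' end TC has 1 G/C ✓; longest run = 3 ✓; GC 14/25 = 56.0%, outside 46.7–52.9% ✗ — fails.
Primer 2 (26 nt, A=7 T=6 G=5 C=8): Tm = 2·13 + 4·13 = 78°C, outside 68–76°C ✗; 3' end AG has 1 G/C ✓; longest run = 3 ✓; GC 13/26 = 50.0% ✓ — fails.
Primer 3 (23 nt, A=6 T=5 G=6 C=6): Tm = 2·11 + 4·12 = 70°C ✓; 3' end AT has 0 G/C, need ≥1 ✗; longest run = 3 ✓; GC 12/23 = 52.2% ✓ — fails.
Primer 4 (22 nt, A=9 T=6 G=4 C=3): Tm = 2·15 + 4·7 = 58°C, outside 68–76°C ✗; 3' end AC has 1 G/C ✓; longest run = 3 ✓; GC 7/22 = 31.8%, outside 46.7–52.9% ✗ — fails.
Primer 5 (26 nt, A=7 T=7 G=7 C=5): Tm = 2·14 + 4·12 = 76°C ✓; 3' end GA has 1 G/C ✓; longest run = 2 ✓; GC 12/26 = 46.2%, outside 46.7–52.9% ✗ — fails.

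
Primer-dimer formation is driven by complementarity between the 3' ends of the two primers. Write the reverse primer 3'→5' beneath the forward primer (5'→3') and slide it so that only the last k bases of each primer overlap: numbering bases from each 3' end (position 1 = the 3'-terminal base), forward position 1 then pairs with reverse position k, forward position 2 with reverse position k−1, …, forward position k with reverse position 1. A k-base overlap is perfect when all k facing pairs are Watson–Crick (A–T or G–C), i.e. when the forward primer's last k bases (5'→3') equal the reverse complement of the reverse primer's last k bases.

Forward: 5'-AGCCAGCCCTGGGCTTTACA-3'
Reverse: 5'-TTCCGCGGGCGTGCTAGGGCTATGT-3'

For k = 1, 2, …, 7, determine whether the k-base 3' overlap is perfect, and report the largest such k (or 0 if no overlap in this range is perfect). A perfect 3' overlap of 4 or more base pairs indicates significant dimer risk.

Longest perfect overlap: 3 complementary base pairs; below the dimer-risk threshold (threshold 4).

Last 7 bases (5'→3') — forward …CTTTACA, reverse …GCTATGT.
Reverse complement of the reverse primer's last 7 bases: ACATAGC; its first k bases are the reverse complement of the reverse primer's last k bases, so a perfect k-base overlap needs the forward primer's last k bases to equal them.
Comparing (forward last k vs required): k=1: A vs A ✓; k=2: CA vs AC ✗; k=3: ACA vs ACA ✓; k=4: TACA vs ACAT ✗; k=5: TTACA vs ACATA ✗; k=6: TTTACA vs ACATAG ✗; k=7: CTTTACA vs ACATAGC ✗.
Perfect overlaps at k = 1, 3; the largest is 3.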